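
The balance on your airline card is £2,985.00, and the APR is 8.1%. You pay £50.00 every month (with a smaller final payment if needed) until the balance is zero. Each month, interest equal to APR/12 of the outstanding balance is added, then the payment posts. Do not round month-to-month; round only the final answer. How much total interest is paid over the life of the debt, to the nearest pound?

Monthly rate r = 8.1%/12 = 0.675% = 0.00675.
Payoff takes n = ⌈−ln(1 − rB₀/P)/ln(1+r)⌉ = ⌈76.672⌉ = 77 payments; the last is £33.63.
Total paid = 76·£50.00 + £33.63 = £3,833.63.
Total interest = total paid − principal = £3,833.63 − £2,985.00 = £848.63.

£849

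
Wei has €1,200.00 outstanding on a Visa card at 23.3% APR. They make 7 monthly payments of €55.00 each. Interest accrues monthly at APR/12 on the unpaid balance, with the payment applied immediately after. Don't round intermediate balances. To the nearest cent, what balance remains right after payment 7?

€964.75

Monthly rate r = 23.3%/12 = 1.94167% = 0.0194167.
Each month: B ← B·(1+r) − €55.00.
Month 1: interest €23.30; balance after payment €1,168.30.
Month 2: interest €22.68; balance after payment €1,135.98.
Month 3: interest €22.06; balance after payment €1,103.04.
Month 4: interest €21.42; balance after payment €1,069.46.
Month 5: interest €20.77; balance after payment €1,035.22.
Month 6: interest €20.10; balance after payment €1,000.32.
Month 7: interest €19.42; balance after payment €964.75.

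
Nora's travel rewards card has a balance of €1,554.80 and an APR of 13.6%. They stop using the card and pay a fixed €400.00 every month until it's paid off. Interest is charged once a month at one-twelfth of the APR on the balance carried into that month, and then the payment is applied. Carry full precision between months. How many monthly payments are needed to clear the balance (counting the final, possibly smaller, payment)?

Monthly rate r = 13.6%/12 = 1.13333% = 0.0113333.
Recurrence: B ← B·(1+r) − €400.00.
Month 1: interest €17.62; balance after payment €1,172.42.
Month 2: interest €13.29; balance after payment €785.71.
Month 3: interest €8.90; balance after payment €394.61.
Month 4: interest €4.47; balance after payment €0.00.

4 payments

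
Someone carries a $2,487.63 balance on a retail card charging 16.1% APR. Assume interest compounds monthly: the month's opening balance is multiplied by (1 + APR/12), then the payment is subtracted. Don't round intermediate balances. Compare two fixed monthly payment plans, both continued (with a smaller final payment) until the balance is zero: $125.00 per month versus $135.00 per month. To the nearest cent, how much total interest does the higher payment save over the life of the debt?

Monthly rate r = 16.1%/12 = 1.34167% = 0.0134167.
At $125.00/mo: n = ⌈−ln(1 − rB₀/P)/ln(1+r)⌉ = 24 payments (last $38.50); total interest = total paid − $2,487.63 = $425.87.
At $135.00/mo: 22 payments (last $41.88); total interest $389.25.
Interest saved = $425.87 − $389.25 = $36.62.

$36.62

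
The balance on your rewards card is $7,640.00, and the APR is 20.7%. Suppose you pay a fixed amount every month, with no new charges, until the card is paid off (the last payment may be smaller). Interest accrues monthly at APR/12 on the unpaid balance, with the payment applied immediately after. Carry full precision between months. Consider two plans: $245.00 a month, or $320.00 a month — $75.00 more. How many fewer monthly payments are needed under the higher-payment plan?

Monthly rate r = 20.7%/12 = 1.725% = 0.01725.
At $245.00/mo: n = ⌈−ln(1 − rB₀/P)/ln(1+r)⌉ = 46 payments (last $34.39); total interest = total paid − $7,640.00 = $3,419.39.
At $320.00/mo: 32 payments (last $10.80); total interest $2,290.80.
Payments saved = 46 − 32 = 14.

14 fewer payments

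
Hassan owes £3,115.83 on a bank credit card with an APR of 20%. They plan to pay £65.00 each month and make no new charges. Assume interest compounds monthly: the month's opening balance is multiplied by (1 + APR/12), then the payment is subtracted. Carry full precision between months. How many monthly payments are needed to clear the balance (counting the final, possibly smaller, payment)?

98 payments

Monthly rate r = 20%/12 = 1.66667% = 0.0166667.
Recurrence: B ← B·(1+r) − £65.00.
Month 1: interest £51.93; balance after payment £3,102.76.
Month 2: interest £51.71; balance after payment £3,089.47.
Closed form: n = −ln(1 − rB₀/P)/ln(1+r) = −ln(0.20107)/ln(1.01667) ≈ 97.046, so the balance reaches zero during payment 98.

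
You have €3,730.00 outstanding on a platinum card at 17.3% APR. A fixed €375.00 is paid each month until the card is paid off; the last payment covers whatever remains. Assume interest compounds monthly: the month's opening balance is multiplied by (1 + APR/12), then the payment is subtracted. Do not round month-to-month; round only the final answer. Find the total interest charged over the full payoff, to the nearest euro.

€325

Monthly rate r = 17.3%/12 = 1.44167% = 0.0144167.
Payoff takes n = ⌈−ln(1 − rB₀/P)/ln(1+r)⌉ = ⌈10.814⌉ = 11 payments; the last is €305.47.
Total paid = 10·€375.00 + €305.47 = €4,055.47.
Total interest = total paid − principal = €4,055.47 − €3,730.00 = €325.47.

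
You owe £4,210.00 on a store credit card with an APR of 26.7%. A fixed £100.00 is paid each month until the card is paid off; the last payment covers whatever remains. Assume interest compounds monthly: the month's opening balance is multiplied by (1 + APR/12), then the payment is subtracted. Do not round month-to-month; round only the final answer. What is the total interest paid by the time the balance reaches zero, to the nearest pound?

Monthly rate r = 26.7%/12 = 2.225% = 0.02225.
Payoff takes n = ⌈−ln(1 − rB₀/P)/ln(1+r)⌉ = ⌈125.432⌉ = 126 payments; the last is £43.46.
Total paid = 125·£100.00 + £43.46 = £12,543.46.
Total interest = total paid − principal = £12,543.46 − £4,210.00 = £8,333.46.

£8,333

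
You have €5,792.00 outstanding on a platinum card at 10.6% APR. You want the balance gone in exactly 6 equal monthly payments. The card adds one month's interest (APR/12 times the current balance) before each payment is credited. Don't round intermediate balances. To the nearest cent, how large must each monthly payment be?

Monthly rate r = 10.6%/12 = 0.883333% = 0.00883333.
Level-payment amortization: P = B₀·r / (1 − (1+r)^(−n)) = 5792.00·0.00883333 / (1 − 1.00883^(−6)).
Denominator 1 − (1+r)^(−6) = 0.0513992606.
P = 51.1627 / 0.0513992606 ≈ 995.40.

€995.40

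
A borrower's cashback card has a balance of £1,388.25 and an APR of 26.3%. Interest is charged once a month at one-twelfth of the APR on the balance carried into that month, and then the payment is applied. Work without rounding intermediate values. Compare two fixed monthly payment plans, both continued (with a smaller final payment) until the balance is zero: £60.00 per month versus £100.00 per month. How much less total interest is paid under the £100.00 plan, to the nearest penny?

£284.48

Monthly rate r = 26.3%/12 = 2.19167% = 0.0219167.
At £60.00/mo: n = ⌈−ln(1 − rB₀/P)/ln(1+r)⌉ = 33 payments (last £38.02); total interest = total paid − £1,388.25 = £569.77.
At £100.00/mo: 17 payments (last £73.54); total interest £285.29.
Interest saved = £569.77 − £285.29 = £284.48.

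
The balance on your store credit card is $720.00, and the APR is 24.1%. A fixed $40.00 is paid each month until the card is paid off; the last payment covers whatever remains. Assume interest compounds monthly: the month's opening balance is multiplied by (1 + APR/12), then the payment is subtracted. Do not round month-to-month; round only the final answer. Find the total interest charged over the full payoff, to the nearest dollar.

Monthly rate r = 24.1%/12 = 2.00833% = 0.0200833.
Payoff takes n = ⌈−ln(1 − rB₀/P)/ln(1+r)⌉ = ⌈22.562⌉ = 23 payments; the last is $22.58.
Total paid = 22·$40.00 + $22.58 = $902.58.
Total interest = total paid − principal = $902.58 − $720.00 = $182.58.

$183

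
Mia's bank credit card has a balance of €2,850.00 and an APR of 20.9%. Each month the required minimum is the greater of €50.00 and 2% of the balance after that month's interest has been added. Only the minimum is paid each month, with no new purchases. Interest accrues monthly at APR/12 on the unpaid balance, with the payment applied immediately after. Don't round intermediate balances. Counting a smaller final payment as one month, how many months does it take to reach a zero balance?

Monthly rate r = 20.9%/12 = 1.74167% = 0.0174167.
While 2% of the post-interest balance exceeds €50.00, each month B ← (B·(1+r))·(1 − 0.02), i.e. B shrinks by the factor (1+r)·0.98 = 0.99707.
This holds for months 1–51. Entering month 52 the balance is €2,453.67; 2% of the post-interest balance is now below €50.00, so the flat €50.00 minimum applies from here.
From month 52 a fixed €50.00 at rate r clears €2,453.67 in 112 more payments. Total: 51 + 112 = 163 months.

163 months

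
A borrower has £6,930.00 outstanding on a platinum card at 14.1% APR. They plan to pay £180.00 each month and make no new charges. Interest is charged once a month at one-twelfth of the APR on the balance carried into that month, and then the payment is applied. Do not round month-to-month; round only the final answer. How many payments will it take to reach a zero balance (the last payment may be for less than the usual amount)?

52 payments

Monthly rate r = 14.1%/12 = 1.175% = 0.01175.
Recurrence: B ← B·(1+r) − £180.00.
Month 1: interest £81.43; balance after payment £6,831.43.
Month 2: interest £80.27; balance after payment £6,731.70.
Closed form: n = −ln(1 − rB₀/P)/ln(1+r) = −ln(0.54763)/ln(1.01175) ≈ 51.549, so the balance reaches zero during payment 52.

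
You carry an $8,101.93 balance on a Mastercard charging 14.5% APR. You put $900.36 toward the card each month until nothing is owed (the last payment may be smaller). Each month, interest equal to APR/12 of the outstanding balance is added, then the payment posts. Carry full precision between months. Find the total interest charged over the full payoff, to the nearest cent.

$528.28

Monthly rate r = 14.5%/12 = 1.20833% = 0.0120833.
Payoff takes n = ⌈−ln(1 − rB₀/P)/ln(1+r)⌉ = ⌈9.584⌉ = 10 payments; the last is $526.97.
Total paid = 9·$900.36 + $526.97 = $8,630.21.
Total interest = total paid − principal = $8,630.21 − $8,101.93 = $528.28.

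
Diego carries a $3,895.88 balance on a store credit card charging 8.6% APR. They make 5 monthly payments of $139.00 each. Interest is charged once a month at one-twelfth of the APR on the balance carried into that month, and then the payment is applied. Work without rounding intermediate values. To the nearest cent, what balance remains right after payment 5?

$3,332.46

Monthly rate r = 8.6%/12 = 0.716667% = 0.00716667.
Each month: B ← B·(1+r) − $139.00.
Month 1: interest $27.92; balance after payment $3,784.80.
Month 2: interest $27.12; balance after payment $3,672.92.
Month 3: interest $26.32; balance after payment $3,560.25.
Month 4: interest $25.52; balance after payment $3,446.76.
Month 5: interest $24.70; balance after payment $3,332.46.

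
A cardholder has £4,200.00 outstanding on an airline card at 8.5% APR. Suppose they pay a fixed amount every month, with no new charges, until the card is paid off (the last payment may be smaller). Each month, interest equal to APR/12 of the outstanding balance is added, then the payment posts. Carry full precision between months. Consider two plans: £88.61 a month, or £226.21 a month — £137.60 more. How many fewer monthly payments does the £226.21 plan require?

Monthly rate r = 8.5%/12 = 0.708333% = 0.00708333.
At £88.61/mo: n = ⌈−ln(1 − rB₀/P)/ln(1+r)⌉ = 58 payments (last £84.83); total interest = total paid − £4,200.00 = £935.60.
At £226.21/mo: 20 payments (last £221.02); total interest £319.01.
Payments saved = 58 − 20 = 38.

38 fewer payments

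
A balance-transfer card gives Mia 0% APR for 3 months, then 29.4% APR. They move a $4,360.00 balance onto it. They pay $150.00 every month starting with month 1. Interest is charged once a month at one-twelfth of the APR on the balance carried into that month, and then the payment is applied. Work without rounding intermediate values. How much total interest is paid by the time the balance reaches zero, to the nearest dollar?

$2,398

Promo months 1–3 at r₀ = 0%/12 = 0; months 4+ at r₁ = 29.4%/12 = 0.0245.
After month 3 (no interest yet): B = $4,360.00 − 3·$150.00 = $3,910.00.
Then at r₁ with $150.00/mo: n₂ = −ln(1 − r₁·B/P)/ln(1+r₁) ≈ 42.05 → 43 more payments.
Total paid = 45·$150.00 + $7.93 = $6,757.93; interest = $6,757.93 − $4,360.00 = $2,397.93.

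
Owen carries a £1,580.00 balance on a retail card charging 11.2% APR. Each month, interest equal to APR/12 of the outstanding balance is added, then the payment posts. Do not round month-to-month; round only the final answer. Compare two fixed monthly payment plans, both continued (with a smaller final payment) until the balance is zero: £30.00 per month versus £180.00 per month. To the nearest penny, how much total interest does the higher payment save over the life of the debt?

£527.99

Monthly rate r = 11.2%/12 = 0.933333% = 0.00933333.
At £30.00/mo: n = ⌈−ln(1 − rB₀/P)/ln(1+r)⌉ = 73 payments (last £24.29); total interest = total paid − £1,580.00 = £604.29.
At £180.00/mo: 10 payments (last £36.30); total interest £76.30.
Interest saved = £604.29 − £76.30 = £527.99.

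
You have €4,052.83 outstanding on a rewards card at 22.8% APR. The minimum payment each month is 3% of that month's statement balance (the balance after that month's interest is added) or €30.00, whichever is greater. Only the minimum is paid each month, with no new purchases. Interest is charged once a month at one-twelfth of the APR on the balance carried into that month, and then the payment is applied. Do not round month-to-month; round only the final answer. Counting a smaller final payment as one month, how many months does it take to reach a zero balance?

174 months

Monthly rate r = 22.8%/12 = 1.9% = 0.019.
While 3% of the post-interest balance exceeds €30.00, each month B ← (B·(1+r))·(1 − 0.03), i.e. B shrinks by the factor (1+r)·0.97 = 0.98843.
This holds for months 1–122. Entering month 123 the balance is €979.85; 3% of the post-interest balance is now below €30.00, so the flat €30.00 minimum applies from here.
From month 123 a fixed €30.00 at rate r clears €979.85 in 52 more payments. Total: 122 + 52 = 174 months.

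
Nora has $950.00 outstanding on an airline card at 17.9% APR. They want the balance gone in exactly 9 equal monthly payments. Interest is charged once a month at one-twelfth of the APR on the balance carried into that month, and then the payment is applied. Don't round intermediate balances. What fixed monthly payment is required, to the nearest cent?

Monthly rate r = 17.9%/12 = 1.49167% = 0.0149167.
Level-payment amortization: P = B₀·r / (1 − (1+r)^(−n)) = 950.00·0.0149167 / (1 − 1.01492^(−9)).
Denominator 1 − (1+r)^(−9) = 0.124761244.
P = 14.1708 / 0.124761244 ≈ 113.58.

$113.58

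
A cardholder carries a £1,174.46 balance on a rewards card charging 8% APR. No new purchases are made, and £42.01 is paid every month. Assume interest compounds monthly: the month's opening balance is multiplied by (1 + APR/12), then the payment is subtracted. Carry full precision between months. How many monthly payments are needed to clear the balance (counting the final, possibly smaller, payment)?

32 months

Monthly rate r = 8%/12 = 0.666667% = 0.00666667.
Recurrence: B ← B·(1+r) − £42.01.
Month 1: interest £7.83; balance after payment £1,140.28.
Month 2: interest £7.60; balance after payment £1,105.87.
Closed form: n = −ln(1 − rB₀/P)/ln(1+r) = −ln(0.81362)/ln(1.00667) ≈ 31.042, so the balance reaches zero during payment 32.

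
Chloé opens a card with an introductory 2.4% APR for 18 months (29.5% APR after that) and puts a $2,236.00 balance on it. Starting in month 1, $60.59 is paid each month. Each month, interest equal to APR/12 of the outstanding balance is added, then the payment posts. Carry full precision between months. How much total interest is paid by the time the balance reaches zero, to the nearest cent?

$536.29

Promo months 1–18 at r₀ = 2.4%/12 = 0.002; months 19+ at r₁ = 29.5%/12 = 0.0245833.
After month 18: iterate B ← B·(1+r₀) − $60.59 for 18 months → $1,208.52.
Then at r₁ with $60.59/mo: n₂ = −ln(1 − r₁·B/P)/ln(1+r₁) ≈ 27.75 → 28 more payments.
Total paid = 45·$60.59 + $45.74 = $2,772.29; interest = $2,772.29 − $2,236.00 = $536.29.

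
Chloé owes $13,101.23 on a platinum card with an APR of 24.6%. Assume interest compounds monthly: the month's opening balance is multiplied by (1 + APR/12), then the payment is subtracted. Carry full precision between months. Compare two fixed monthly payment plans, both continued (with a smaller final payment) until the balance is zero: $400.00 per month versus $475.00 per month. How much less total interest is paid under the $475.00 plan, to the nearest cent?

$2,432.47

Monthly rate r = 24.6%/12 = 2.05% = 0.0205.
At $400.00/mo: n = ⌈−ln(1 − rB₀/P)/ln(1+r)⌉ = 55 payments (last $340.03); total interest = total paid − $13,101.23 = $8,838.80.
At $475.00/mo: 42 payments (last $32.56); total interest $6,406.33.
Interest saved = $8,838.80 − $6,406.33 = $2,432.47.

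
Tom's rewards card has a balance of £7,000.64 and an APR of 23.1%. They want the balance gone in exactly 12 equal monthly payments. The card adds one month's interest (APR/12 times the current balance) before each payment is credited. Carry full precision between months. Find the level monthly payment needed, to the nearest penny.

Monthly rate r = 23.1%/12 = 1.925% = 0.01925.
Level-payment amortization: P = B₀·r / (1 − (1+r)^(−n)) = 7000.64·0.01925 / (1 − 1.01925^(−12)).
Denominator 1 − (1+r)^(−12) = 0.204516166.
P = 134.762 / 0.204516166 ≈ 658.93.

£658.93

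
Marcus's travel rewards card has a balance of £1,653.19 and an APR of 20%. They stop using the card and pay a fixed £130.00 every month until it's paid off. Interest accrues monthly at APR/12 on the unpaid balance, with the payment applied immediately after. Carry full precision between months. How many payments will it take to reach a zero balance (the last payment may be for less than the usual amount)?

15 payments

Monthly rate r = 20%/12 = 1.66667% = 0.0166667.
Recurrence: B ← B·(1+r) − £130.00.
Month 1: interest £27.55; balance after payment £1,550.74.
Month 2: interest £25.85; balance after payment £1,446.59.
Closed form: n = −ln(1 − rB₀/P)/ln(1+r) = −ln(0.78805)/ln(1.01667) ≈ 14.410, so the balance reaches zero during payment 15.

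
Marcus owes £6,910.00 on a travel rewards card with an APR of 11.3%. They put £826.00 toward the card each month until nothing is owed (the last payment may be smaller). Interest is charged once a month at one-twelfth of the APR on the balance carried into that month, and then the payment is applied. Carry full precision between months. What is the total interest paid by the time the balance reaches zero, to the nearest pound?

Monthly rate r = 11.3%/12 = 0.941667% = 0.00941667.
Payoff takes n = ⌈−ln(1 − rB₀/P)/ln(1+r)⌉ = ⌈8.754⌉ = 9 payments; the last is £623.92.
Total paid = 8·£826.00 + £623.92 = £7,231.92.
Total interest = total paid − principal = £7,231.92 − £6,910.00 = £321.92.

£322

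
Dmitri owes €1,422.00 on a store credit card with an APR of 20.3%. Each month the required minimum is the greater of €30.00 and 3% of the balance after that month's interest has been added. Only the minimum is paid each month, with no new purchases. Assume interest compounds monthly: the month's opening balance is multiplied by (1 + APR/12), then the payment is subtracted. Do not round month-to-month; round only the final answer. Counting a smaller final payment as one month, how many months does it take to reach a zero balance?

76 months

Monthly rate r = 20.3%/12 = 1.69167% = 0.0169167.
While 3% of the post-interest balance exceeds €30.00, each month B ← (B·(1+r))·(1 − 0.03), i.e. B shrinks by the factor (1+r)·0.97 = 0.98641.
This holds for months 1–27. Entering month 28 the balance is €982.75; 3% of the post-interest balance is now below €30.00, so the flat €30.00 minimum applies from here.
From month 28 a fixed €30.00 at rate r clears €982.75 in 49 more payments. Total: 27 + 49 = 76 months.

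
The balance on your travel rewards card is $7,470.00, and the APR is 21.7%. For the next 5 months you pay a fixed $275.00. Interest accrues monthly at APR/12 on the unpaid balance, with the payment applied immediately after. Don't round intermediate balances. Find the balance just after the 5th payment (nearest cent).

Monthly rate r = 21.7%/12 = 1.80833% = 0.0180833.
Each month: B ← B·(1+r) − $275.00.
Month 1: interest $135.08; balance after payment $7,330.08.
Month 2: interest $132.55; balance after payment $7,187.63.
Month 3: interest $129.98; balance after payment $7,042.61.
Month 4: interest $127.35; balance after payment $6,894.97.
Month 5: interest $124.68; balance after payment $6,744.65.

$6,744.65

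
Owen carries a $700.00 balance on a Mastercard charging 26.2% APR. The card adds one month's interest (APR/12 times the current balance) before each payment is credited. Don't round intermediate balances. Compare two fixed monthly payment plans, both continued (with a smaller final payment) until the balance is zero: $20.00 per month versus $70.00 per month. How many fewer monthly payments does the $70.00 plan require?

Monthly rate r = 26.2%/12 = 2.18333% = 0.0218333.
At $20.00/mo: n = ⌈−ln(1 − rB₀/P)/ln(1+r)⌉ = 67 payments (last $17.74); total interest = total paid − $700.00 = $637.74.
At $70.00/mo: 12 payments (last $28.52); total interest $98.52.
Payments saved = 67 − 12 = 55.

55 fewer payments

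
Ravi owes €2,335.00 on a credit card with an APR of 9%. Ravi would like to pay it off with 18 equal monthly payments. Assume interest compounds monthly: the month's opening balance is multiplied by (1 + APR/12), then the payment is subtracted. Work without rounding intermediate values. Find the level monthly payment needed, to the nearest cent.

€139.16

Monthly rate r = 9%/12 = 0.75% = 0.0075.
Level-payment amortization: P = B₀·r / (1 − (1+r)^(−n)) = 2335.00·0.0075 / (1 − 1.0075^(−18)).
Denominator 1 − (1+r)^(−18) = 0.125843858.
P = 17.5125 / 0.125843858 ≈ 139.16.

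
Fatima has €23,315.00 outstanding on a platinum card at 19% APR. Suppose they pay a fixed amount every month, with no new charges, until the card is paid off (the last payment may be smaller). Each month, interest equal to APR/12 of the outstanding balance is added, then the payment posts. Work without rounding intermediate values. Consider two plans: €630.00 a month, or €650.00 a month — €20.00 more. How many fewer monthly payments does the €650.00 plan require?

3 fewer payments

Monthly rate r = 19%/12 = 1.58333% = 0.0158333.
At €630.00/mo: n = ⌈−ln(1 − rB₀/P)/ln(1+r)⌉ = 57 payments (last €83.57); total interest = total paid − €23,315.00 = €12,048.57.
At €650.00/mo: 54 payments (last €273.25); total interest €11,408.25.
Payments saved = 57 − 54 = 3.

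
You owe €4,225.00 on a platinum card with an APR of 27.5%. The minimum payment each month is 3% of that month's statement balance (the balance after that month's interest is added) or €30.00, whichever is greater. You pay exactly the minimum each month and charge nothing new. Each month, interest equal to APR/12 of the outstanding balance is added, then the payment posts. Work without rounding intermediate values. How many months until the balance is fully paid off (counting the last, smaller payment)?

Monthly rate r = 27.5%/12 = 2.29167% = 0.0229167.
While 3% of the post-interest balance exceeds €30.00, each month B ← (B·(1+r))·(1 − 0.03), i.e. B shrinks by the factor (1+r)·0.97 = 0.99223.
This holds for months 1–188. Entering month 189 the balance is €974.72; 3% of the post-interest balance is now below €30.00, so the flat €30.00 minimum applies from here.
From month 189 a fixed €30.00 at rate r clears €974.72 in 61 more payments. Total: 188 + 61 = 249 months.

249 months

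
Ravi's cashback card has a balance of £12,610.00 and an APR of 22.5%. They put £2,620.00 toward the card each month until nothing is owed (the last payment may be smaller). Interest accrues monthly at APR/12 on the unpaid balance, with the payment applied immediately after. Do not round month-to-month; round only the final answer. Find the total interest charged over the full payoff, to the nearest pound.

Monthly rate r = 22.5%/12 = 1.875% = 0.01875.
Payoff takes n = ⌈−ln(1 − rB₀/P)/ln(1+r)⌉ = ⌈5.091⌉ = 6 payments; the last is £241.25.
Total paid = 5·£2,620.00 + £241.25 = £13,341.25.
Total interest = total paid − principal = £13,341.25 − £12,610.00 = £731.25.

£731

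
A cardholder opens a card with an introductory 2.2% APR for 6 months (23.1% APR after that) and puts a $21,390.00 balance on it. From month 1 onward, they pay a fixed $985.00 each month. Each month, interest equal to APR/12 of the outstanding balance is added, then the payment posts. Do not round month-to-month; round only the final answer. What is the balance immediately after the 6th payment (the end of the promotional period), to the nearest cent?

$15,689.22

Promo months 1–6 at r₀ = 2.2%/12 = 0.00183333; months 7+ at r₁ = 23.1%/12 = 0.01925.
After month 6: iterate B ← B·(1+r₀) − $985.00 for 6 months → $15,689.22.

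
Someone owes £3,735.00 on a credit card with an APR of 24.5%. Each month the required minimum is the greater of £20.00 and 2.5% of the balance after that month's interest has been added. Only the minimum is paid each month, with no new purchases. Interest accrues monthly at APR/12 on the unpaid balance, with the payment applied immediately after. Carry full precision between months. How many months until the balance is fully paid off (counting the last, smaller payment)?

386 months

Monthly rate r = 24.5%/12 = 2.04167% = 0.0204167.
While 2.5% of the post-interest balance exceeds £20.00, each month B ← (B·(1+r))·(1 − 0.025), i.e. B shrinks by the factor (1+r)·0.975 = 0.99491.
This holds for months 1–306. Entering month 307 the balance is £782.76; 2.5% of the post-interest balance is now below £20.00, so the flat £20.00 minimum applies from here.
From month 307 a fixed £20.00 at rate r clears £782.76 in 80 more payments. Total: 306 + 80 = 386 months.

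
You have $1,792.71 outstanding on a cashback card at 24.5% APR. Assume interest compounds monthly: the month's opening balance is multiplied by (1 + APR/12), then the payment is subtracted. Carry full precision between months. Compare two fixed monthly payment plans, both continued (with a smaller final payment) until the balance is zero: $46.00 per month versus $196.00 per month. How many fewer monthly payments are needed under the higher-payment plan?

Monthly rate r = 24.5%/12 = 2.04167% = 0.0204167.
At $46.00/mo: n = ⌈−ln(1 − rB₀/P)/ln(1+r)⌉ = 79 payments (last $26.50); total interest = total paid − $1,792.71 = $1,821.79.
At $196.00/mo: 11 payments (last $44.91); total interest $212.20.
Payments saved = 79 − 11 = 68.

68 fewer payments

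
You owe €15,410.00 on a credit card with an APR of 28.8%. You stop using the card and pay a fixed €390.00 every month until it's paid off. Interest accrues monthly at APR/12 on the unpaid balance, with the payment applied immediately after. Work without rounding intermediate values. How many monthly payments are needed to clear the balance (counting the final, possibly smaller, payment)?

125 months

Monthly rate r = 28.8%/12 = 2.4% = 0.024.
Recurrence: B ← B·(1+r) − €390.00.
Month 1: interest €369.84; balance after payment €15,389.84.
Month 2: interest €369.36; balance after payment €15,369.20.
Closed form: n = −ln(1 − rB₀/P)/ln(1+r) = −ln(0.051692)/ln(1.024) ≈ 124.911, so the balance reaches zero during payment 125.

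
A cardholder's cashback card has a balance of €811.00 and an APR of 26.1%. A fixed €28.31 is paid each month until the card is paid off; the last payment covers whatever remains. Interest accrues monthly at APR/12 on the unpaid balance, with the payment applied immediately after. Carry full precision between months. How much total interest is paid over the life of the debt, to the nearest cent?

€472.82

Monthly rate r = 26.1%/12 = 2.175% = 0.02175.
Payoff takes n = ⌈−ln(1 − rB₀/P)/ln(1+r)⌉ = ⌈45.346⌉ = 46 payments; the last is €9.87.
Total paid = 45·€28.31 + €9.87 = €1,283.82.
Total interest = total paid − principal = €1,283.82 − €811.00 = €472.82.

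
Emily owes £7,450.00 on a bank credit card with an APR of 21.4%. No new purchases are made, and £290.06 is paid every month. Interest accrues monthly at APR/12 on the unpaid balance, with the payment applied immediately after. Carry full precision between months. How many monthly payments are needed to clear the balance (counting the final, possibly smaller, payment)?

Monthly rate r = 21.4%/12 = 1.78333% = 0.0178333.
Recurrence: B ← B·(1+r) − £290.06.
Month 1: interest £132.86; balance after payment £7,292.80.
Month 2: interest £130.05; balance after payment £7,132.79.
Closed form: n = −ln(1 − rB₀/P)/ln(1+r) = −ln(0.54196)/ln(1.01783) ≈ 34.654, so the balance reaches zero during payment 35.

35 months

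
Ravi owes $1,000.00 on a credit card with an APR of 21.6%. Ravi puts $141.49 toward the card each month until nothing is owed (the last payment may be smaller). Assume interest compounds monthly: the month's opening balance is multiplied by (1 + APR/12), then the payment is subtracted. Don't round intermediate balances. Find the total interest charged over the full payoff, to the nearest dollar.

Monthly rate r = 21.6%/12 = 1.8% = 0.018.
Payoff takes n = ⌈−ln(1 − rB₀/P)/ln(1+r)⌉ = ⌈7.627⌉ = 8 payments; the last is $89.04.
Total paid = 7·$141.49 + $89.04 = $1,079.47.
Total interest = total paid − principal = $1,079.47 − $1,000.00 = $79.47.

$79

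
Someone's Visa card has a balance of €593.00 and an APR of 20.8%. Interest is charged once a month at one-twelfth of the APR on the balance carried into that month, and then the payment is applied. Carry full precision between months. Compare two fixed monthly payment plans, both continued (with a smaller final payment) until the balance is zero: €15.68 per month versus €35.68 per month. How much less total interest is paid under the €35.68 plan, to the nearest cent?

€266.88

Monthly rate r = 20.8%/12 = 1.73333% = 0.0173333.
At €15.68/mo: n = ⌈−ln(1 − rB₀/P)/ln(1+r)⌉ = 63 payments (last €0.26); total interest = total paid − €593.00 = €379.42.
At €35.68/mo: 20 payments (last €27.62); total interest €112.54.
Interest saved = €379.42 − €112.54 = €266.88.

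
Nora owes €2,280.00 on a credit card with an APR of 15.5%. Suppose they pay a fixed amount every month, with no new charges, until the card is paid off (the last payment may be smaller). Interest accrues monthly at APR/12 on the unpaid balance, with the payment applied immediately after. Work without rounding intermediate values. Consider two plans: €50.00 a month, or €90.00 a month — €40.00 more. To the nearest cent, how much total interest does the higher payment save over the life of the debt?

€684.71

Monthly rate r = 15.5%/12 = 1.29167% = 0.0129167.
At €50.00/mo: n = ⌈−ln(1 − rB₀/P)/ln(1+r)⌉ = 70 payments (last €14.16); total interest = total paid − €2,280.00 = €1,184.16.
At €90.00/mo: 31 payments (last €79.45); total interest €499.45.
Interest saved = €1,184.16 − €499.45 = €684.71.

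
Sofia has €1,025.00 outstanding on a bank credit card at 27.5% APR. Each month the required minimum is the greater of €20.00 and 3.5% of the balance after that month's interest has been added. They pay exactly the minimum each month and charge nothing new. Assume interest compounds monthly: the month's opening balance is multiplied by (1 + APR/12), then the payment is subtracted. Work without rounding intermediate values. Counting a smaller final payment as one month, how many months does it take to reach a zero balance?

Monthly rate r = 27.5%/12 = 2.29167% = 0.0229167.
While 3.5% of the post-interest balance exceeds €20.00, each month B ← (B·(1+r))·(1 − 0.035), i.e. B shrinks by the factor (1+r)·0.965 = 0.98711.
This holds for months 1–47. Entering month 48 the balance is €557.19; 3.5% of the post-interest balance is now below €20.00, so the flat €20.00 minimum applies from here.
From month 48 a fixed €20.00 at rate r clears €557.19 in 45 more payments. Total: 47 + 45 = 92 months.

92 months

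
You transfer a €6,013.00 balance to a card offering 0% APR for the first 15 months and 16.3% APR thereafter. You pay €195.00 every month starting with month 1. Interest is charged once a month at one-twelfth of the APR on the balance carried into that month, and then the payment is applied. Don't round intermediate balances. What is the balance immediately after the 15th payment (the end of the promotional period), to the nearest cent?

€3,088.00

Promo months 1–15 at r₀ = 0%/12 = 0; months 16+ at r₁ = 16.3%/12 = 0.0135833.
After month 15 (no interest yet): B = €6,013.00 − 15·€195.00 = €3,088.00.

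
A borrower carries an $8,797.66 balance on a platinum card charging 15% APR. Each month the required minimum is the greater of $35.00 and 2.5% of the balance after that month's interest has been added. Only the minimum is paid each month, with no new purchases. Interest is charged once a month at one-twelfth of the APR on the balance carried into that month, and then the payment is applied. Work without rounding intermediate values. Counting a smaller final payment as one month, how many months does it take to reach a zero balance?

Monthly rate r = 15%/12 = 1.25% = 0.0125.
While 2.5% of the post-interest balance exceeds $35.00, each month B ← (B·(1+r))·(1 − 0.025), i.e. B shrinks by the factor (1+r)·0.975 = 0.98719.
This holds for months 1–144. Entering month 145 the balance is $1,373.78; 2.5% of the post-interest balance is now below $35.00, so the flat $35.00 minimum applies from here.
From month 145 a fixed $35.00 at rate r clears $1,373.78 in 55 more payments. Total: 144 + 55 = 199 months.

199 months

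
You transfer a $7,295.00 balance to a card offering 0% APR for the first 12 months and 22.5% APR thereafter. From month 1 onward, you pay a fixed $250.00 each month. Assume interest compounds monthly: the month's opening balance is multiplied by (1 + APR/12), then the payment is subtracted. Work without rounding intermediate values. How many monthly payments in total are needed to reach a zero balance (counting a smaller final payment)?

33 payments

Promo months 1–12 at r₀ = 0%/12 = 0; months 13+ at r₁ = 22.5%/12 = 0.01875.
After month 12 (no interest yet): B = $7,295.00 − 12·$250.00 = $4,295.00.
Then at r₁ with $250.00/mo: n₂ = −ln(1 − r₁·B/P)/ln(1+r₁) ≈ 20.93 → 21 more payments.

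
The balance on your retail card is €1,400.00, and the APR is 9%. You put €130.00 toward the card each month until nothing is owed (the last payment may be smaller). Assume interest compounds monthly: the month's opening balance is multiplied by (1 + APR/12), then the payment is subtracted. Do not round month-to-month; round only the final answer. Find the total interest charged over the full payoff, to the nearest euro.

Monthly rate r = 9%/12 = 0.75% = 0.0075.
Payoff takes n = ⌈−ln(1 − rB₀/P)/ln(1+r)⌉ = ⌈11.271⌉ = 12 payments; the last is €35.34.
Total paid = 11·€130.00 + €35.34 = €1,465.34.
Total interest = total paid − principal = €1,465.34 − €1,400.00 = €65.34.

€65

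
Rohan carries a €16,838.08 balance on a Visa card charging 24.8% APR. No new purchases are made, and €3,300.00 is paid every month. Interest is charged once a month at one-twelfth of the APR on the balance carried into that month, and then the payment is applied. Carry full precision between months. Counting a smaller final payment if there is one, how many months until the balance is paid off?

6 months

Monthly rate r = 24.8%/12 = 2.06667% = 0.0206667.
Recurrence: B ← B·(1+r) − €3,300.00.
Month 1: interest €347.99; balance after payment €13,886.07.
Month 2: interest €286.98; balance after payment €10,873.05.
Month 3: interest €224.71; balance after payment €7,797.76.
Month 4: interest €161.15; balance after payment €4,658.91.
Month 5: interest €96.28; balance after payment €1,455.19.
Month 6: interest €30.07; balance after payment €0.00.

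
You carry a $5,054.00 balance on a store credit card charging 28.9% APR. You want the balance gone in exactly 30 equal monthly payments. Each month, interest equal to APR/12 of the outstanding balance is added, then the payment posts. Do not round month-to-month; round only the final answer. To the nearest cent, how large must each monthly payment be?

$238.53

Monthly rate r = 28.9%/12 = 2.40833% = 0.0240833.
Level-payment amortization: P = B₀·r / (1 − (1+r)^(−n)) = 5054.00·0.0240833 / (1 − 1.02408^(−30)).
Denominator 1 − (1+r)^(−30) = 0.510287652.
P = 121.717 / 0.510287652 ≈ 238.53.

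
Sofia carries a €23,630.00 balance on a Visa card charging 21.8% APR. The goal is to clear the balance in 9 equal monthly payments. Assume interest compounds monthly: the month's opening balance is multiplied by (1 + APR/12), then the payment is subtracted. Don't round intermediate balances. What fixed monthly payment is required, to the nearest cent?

Monthly rate r = 21.8%/12 = 1.81667% = 0.0181667.
Level-payment amortization: P = B₀·r / (1 − (1+r)^(−n)) = 23630.00·0.0181667 / (1 − 1.01817^(−9)).
Denominator 1 − (1+r)^(−9) = 0.149586536.
P = 429.278 / 0.149586536 ≈ 2869.77.

€2,869.77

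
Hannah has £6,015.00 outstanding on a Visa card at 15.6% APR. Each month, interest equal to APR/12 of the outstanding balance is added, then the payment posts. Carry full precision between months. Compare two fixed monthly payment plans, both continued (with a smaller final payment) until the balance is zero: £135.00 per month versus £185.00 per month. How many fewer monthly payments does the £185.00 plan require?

Monthly rate r = 15.6%/12 = 1.3% = 0.013.
At £135.00/mo: n = ⌈−ln(1 − rB₀/P)/ln(1+r)⌉ = 68 payments (last £2.77); total interest = total paid − £6,015.00 = £3,032.77.
At £185.00/mo: 43 payments (last £98.69); total interest £1,853.69.
Payments saved = 68 − 43 = 25.

25 fewer payments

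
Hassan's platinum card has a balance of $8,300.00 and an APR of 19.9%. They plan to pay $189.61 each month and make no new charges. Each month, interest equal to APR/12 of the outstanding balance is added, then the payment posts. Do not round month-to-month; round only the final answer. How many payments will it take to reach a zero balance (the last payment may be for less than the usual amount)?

79 months

Monthly rate r = 19.9%/12 = 1.65833% = 0.0165833.
Recurrence: B ← B·(1+r) − $189.61.
Month 1: interest $137.64; balance after payment $8,248.03.
Month 2: interest $136.78; balance after payment $8,195.20.
Closed form: n = −ln(1 − rB₀/P)/ln(1+r) = −ln(0.27408)/ln(1.01658) ≈ 78.696, so the balance reaches zero during payment 79.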